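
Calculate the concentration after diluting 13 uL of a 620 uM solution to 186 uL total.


C2 = C1 * V1 / V2
C2 = 620 * 13 / 186
C2 = 43.3333 uM

43.3333 uM


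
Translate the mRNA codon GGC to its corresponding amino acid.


Standard genetic code lookup.
Codon GGC -> Gly

Gly


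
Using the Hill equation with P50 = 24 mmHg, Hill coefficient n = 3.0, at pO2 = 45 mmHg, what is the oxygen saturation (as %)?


Y = pO2^n / (P50^n + pO2^n)
Y = 45^3.0 / (24^3.0 + 45^3.0)
Y = 86.83%

86.83%


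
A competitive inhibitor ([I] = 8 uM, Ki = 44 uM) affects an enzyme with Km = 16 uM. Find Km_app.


Km_app = Km * (1 + [I]/Ki)
Km_app = 16 * (1 + 8/44)
Km_app = 18.9091 uM

18.9091 uM


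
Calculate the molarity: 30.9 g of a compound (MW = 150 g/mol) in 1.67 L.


C = (mass / MW) / volume
C = (30.9 / 150) / 1.67
C = 0.1234 M

0.1234 M


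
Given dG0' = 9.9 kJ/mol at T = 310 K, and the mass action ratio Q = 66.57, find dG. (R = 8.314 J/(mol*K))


dG = dG0' + RT * ln(Q) / 1000
dG = 9.9 + 8.314 * 310 * ln(66.57) / 1000
dG = 20.7203 kJ/mol

20.7203 kJ/mol


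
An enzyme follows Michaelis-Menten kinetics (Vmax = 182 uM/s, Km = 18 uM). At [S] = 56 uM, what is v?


v = Vmax * [S] / (Km + [S])
v = 182 * 56 / (18 + 56)
v = 137.7297 uM/s

137.7297 uM/s


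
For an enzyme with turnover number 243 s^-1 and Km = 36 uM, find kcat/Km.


Catalytic efficiency = kcat / Km
= 243 / 36
= 6.75 uM^-1*s^-1

6.75 uM^-1*s^-1


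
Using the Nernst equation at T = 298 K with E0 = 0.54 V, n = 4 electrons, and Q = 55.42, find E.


E = E0 - (RT/nF) * ln(Q)
E = 0.54 - (8.314 * 298 / (4 * 96485)) * ln(55.42)
E = 0.5142 V

0.5142 V


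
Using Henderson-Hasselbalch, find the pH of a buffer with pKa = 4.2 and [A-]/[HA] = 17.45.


pH = pKa + log10([A-]/[HA])
pH = 4.2 + log10(17.45)
pH = 5.4418

5.4418


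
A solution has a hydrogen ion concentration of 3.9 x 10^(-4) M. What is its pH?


pH = -log10([H+])
pH = -log10(3.9 x 10^(-4))
pH = 3.4089

3.4089


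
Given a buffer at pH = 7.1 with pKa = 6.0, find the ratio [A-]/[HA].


[A-]/[HA] = 10^(pH - pKa)
= 10^(7.1 - 6.0)
= 12.5893

12.5893


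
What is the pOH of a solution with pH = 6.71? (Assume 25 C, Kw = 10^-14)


pOH = 14 - pH
pOH = 14 - 6.71
pOH = 7.29

7.29


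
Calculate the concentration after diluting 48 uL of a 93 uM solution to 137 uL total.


C2 = C1 * V1 / V2
C2 = 93 * 48 / 137
C2 = 32.5839 uM

32.5839 uM


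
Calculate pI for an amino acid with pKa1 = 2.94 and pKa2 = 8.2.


pI = (pKa1 + pKa2) / 2
pI = (2.94 + 8.2) / 2
pI = 5.57

5.57


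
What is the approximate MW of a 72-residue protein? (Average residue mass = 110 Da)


MW = n_residues * 110 Da
MW = 72 * 110
MW = 7920 Da

7920 Da


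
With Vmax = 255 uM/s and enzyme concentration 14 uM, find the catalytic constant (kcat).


kcat = Vmax / [E]t
kcat = 255 / 14
kcat = 18.2143 s^-1

18.2143 s^-1


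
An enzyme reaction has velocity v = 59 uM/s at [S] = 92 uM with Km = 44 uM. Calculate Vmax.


Vmax = v * (Km + [S]) / [S]
Vmax = 59 * (44 + 92) / 92
Vmax = 87.2174 uM/s

87.2174 uM/s


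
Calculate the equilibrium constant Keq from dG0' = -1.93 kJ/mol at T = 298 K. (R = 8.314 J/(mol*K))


Keq = exp(-dG0 * 1000 / (R * T))
Keq = exp(-(-1.93) * 1000 / (8.314 * 298))
Keq = 2.1793

2.1793


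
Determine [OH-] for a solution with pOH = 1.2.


[OH-] = 10^(-pOH)
[OH-] = 10^(-1.2)
[OH-] = 0.0631 M

0.0631 M


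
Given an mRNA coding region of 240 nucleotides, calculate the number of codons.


codons = nucleotides / 3
codons = 240 / 3 = 80

80


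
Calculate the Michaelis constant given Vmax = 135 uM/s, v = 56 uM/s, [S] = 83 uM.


Km = [S] * (Vmax - v) / v
Km = 83 * (135 - 56) / 56
Km = 117.0893 uM

117.0893 uM


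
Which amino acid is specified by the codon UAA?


Standard genetic code lookup.
Codon UAA -> Stop

Stop


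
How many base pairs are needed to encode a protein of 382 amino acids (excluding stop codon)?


Each amino acid = 1 codon = 3 bp
bp = 382 * 3 = 1146 bp

1146 bp


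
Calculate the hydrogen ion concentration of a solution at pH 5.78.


[H+] = 10^(-pH)
[H+] = 10^(-5.78)
[H+] = 1.660e-06 M

1.660e-06 M


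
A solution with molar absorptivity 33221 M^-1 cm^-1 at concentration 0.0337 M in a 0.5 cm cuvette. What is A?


A = epsilon * c * l
A = 33221 * 0.0337 * 0.5
A = 559.7739

559.7739


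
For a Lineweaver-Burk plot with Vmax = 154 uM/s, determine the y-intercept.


y-intercept = 1/Vmax
= 1/154
= 0.0065 s/uM

0.0065 s/uM


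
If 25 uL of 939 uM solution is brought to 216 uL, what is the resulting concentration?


C2 = C1 * V1 / V2
C2 = 939 * 25 / 216
C2 = 108.6806 uM

108.6806 uM


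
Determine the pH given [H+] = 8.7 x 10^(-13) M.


pH = -log10([H+])
pH = -log10(8.7 x 10^(-13))
pH = 12.0605

12.0605


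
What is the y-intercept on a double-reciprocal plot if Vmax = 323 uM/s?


y-intercept = 1/Vmax
= 1/323
= 0.0031 s/uM

0.0031 s/uM


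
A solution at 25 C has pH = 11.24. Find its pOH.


pOH = 14 - pH
pOH = 14 - 11.24
pOH = 2.76

2.76


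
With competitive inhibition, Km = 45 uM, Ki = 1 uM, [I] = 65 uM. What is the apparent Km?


Km_app = Km * (1 + [I]/Ki)
Km_app = 45 * (1 + 65/1)
Km_app = 2970.0 uM

2970.0 uM


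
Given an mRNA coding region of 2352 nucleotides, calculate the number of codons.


codons = nucleotides / 3
codons = 2352 / 3 = 784

784


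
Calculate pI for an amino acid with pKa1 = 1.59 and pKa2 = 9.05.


pI = (pKa1 + pKa2) / 2
pI = (1.59 + 9.05) / 2
pI = 5.32

5.32


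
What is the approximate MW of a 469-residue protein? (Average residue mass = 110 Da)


MW = n_residues * 110 Da
MW = 469 * 110
MW = 51590 Da

51590 Da


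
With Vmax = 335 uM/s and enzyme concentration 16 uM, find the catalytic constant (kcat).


kcat = Vmax / [E]t
kcat = 335 / 16
kcat = 20.9375 s^-1

20.9375 s^-1


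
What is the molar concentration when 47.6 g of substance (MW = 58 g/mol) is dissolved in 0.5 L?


C = (mass / MW) / volume
C = (47.6 / 58) / 0.5
C = 1.6414 M

1.6414 M


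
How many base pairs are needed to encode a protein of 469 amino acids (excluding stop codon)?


Each amino acid = 1 codon = 3 bp
bp = 469 * 3 = 1407 bp

1407 bp


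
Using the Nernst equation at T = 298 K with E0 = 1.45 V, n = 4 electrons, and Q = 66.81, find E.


E = E0 - (RT/nF) * ln(Q)
E = 1.45 - (8.314 * 298 / (4 * 96485)) * ln(66.81)
E = 1.423 V

1.423 V


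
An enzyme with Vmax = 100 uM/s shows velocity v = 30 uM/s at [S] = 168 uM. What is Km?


Km = [S] * (Vmax - v) / v
Km = 168 * (100 - 30) / 30
Km = 392.0 uM

392.0 uM


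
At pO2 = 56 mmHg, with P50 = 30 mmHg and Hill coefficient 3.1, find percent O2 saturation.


Y = pO2^n / (P50^n + pO2^n)
Y = 56^3.1 / (30^3.1 + 56^3.1)
Y = 87.38%

87.38%


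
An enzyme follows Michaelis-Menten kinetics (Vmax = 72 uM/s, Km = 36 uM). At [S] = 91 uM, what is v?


v = Vmax * [S] / (Km + [S])
v = 72 * 91 / (36 + 91)
v = 51.5906 uM/s

51.5906 uM/s


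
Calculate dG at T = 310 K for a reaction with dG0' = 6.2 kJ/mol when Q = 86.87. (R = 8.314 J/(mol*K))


dG = dG0' + RT * ln(Q) / 1000
dG = 6.2 + 8.314 * 310 * ln(86.87) / 1000
dG = 17.7063 kJ/mol

17.7063 kJ/mol


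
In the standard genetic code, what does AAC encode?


Standard genetic code lookup.
Codon AAC -> Asn

Asn


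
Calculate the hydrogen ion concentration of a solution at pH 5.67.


[H+] = 10^(-pH)
[H+] = 10^(-5.67)
[H+] = 2.138e-06 M

2.138e-06 M


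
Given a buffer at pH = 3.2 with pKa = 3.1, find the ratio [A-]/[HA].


[A-]/[HA] = 10^(pH - pKa)
= 10^(3.2 - 3.1)
= 1.2589

1.2589


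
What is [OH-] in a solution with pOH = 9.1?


[OH-] = 10^(-pOH)
[OH-] = 10^(-9.1)
[OH-] = 7.943e-10 M

7.943e-10 M


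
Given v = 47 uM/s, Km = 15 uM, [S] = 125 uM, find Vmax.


Vmax = v * (Km + [S]) / [S]
Vmax = 47 * (15 + 125) / 125
Vmax = 52.64 uM/s

52.64 uM/s


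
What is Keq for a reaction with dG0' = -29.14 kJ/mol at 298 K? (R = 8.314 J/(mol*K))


Keq = exp(-dG0 * 1000 / (R * T))
Keq = exp(-(-29.14) * 1000 / (8.314 * 298))
Keq = 128221.5495

128221.5495


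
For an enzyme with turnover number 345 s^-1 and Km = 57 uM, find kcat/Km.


Catalytic efficiency = kcat / Km
= 345 / 57
= 6.0526 uM^-1*s^-1

6.0526 uM^-1*s^-1


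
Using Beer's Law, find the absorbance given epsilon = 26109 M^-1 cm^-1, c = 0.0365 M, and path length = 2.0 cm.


A = epsilon * c * l
A = 26109 * 0.0365 * 2.0
A = 1905.957

1905.957


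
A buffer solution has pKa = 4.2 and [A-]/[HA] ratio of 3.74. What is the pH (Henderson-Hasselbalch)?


pH = pKa + log10([A-]/[HA])
pH = 4.2 + log10(3.74)
pH = 4.7729

4.7729


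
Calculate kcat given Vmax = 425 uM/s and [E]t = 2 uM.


kcat = Vmax / [E]t
kcat = 425 / 2
kcat = 212.5 s^-1

212.5 s^-1


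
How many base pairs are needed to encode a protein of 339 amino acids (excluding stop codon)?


Each amino acid = 1 codon = 3 bp
bp = 339 * 3 = 1017 bp

1017 bp


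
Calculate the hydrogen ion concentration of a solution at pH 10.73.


[H+] = 10^(-pH)
[H+] = 10^(-10.73)
[H+] = 1.862e-11 M

1.862e-11 M


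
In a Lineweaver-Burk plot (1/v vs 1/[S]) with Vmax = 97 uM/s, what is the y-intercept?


y-intercept = 1/Vmax
= 1/97
= 0.0103 s/uM

0.0103 s/uM


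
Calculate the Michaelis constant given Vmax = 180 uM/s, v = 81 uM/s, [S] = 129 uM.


Km = [S] * (Vmax - v) / v
Km = 129 * (180 - 81) / 81
Km = 157.6667 uM

157.6667 uM


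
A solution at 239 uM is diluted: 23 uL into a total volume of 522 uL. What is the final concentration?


C2 = C1 * V1 / V2
C2 = 239 * 23 / 522
C2 = 10.5307 uM

10.5307 uM


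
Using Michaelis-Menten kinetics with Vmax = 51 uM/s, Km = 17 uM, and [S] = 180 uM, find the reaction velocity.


v = Vmax * [S] / (Km + [S])
v = 51 * 180 / (17 + 180)
v = 46.599 uM/s

46.599 uM/s


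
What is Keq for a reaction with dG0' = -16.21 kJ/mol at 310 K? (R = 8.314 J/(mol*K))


Keq = exp(-dG0 * 1000 / (R * T))
Keq = exp(-(-16.21) * 1000 / (8.314 * 310))
Keq = 538.8462

538.8462


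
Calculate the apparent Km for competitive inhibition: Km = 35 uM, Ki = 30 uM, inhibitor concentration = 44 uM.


Km_app = Km * (1 + [I]/Ki)
Km_app = 35 * (1 + 44/30)
Km_app = 86.3333 uM

86.3333 uM


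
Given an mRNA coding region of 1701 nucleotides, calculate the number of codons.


codons = nucleotides / 3
codons = 1701 / 3 = 567

567


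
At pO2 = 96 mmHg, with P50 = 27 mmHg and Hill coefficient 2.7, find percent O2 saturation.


Y = pO2^n / (P50^n + pO2^n)
Y = 96^2.7 / (27^2.7 + 96^2.7)
Y = 96.85%

96.85%


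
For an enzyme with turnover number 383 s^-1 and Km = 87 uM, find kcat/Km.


Catalytic efficiency = kcat / Km
= 383 / 87
= 4.4023 uM^-1*s^-1

4.4023 uM^-1*s^-1


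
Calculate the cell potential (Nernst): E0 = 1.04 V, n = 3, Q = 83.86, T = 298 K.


E = E0 - (RT/nF) * ln(Q)
E = 1.04 - (8.314 * 298 / (3 * 96485)) * ln(83.86)
E = 1.0021 V

1.0021 V


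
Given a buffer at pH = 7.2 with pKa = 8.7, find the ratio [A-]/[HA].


[A-]/[HA] = 10^(pH - pKa)
= 10^(7.2 - 8.7)
= 0.0316

0.0316


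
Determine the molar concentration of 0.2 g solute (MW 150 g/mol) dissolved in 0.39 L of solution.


C = (mass / MW) / volume
C = (0.2 / 150) / 0.39
C = 0.0034 M

0.0034 M


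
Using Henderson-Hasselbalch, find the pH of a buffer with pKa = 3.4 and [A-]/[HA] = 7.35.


pH = pKa + log10([A-]/[HA])
pH = 3.4 + log10(7.35)
pH = 4.2663

4.2663


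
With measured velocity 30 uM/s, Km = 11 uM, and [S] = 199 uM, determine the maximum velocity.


Vmax = v * (Km + [S]) / [S]
Vmax = 30 * (11 + 199) / 199
Vmax = 31.6583 uM/s

31.6583 uM/s


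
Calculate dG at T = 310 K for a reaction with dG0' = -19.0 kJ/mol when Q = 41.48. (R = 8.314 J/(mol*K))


dG = dG0' + RT * ln(Q) / 1000
dG = -19.0 + 8.314 * 310 * ln(41.48) / 1000
dG = -9.3989 kJ/mol

-9.3989 kJ/mol


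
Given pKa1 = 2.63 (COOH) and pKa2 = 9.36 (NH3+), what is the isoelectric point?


pI = (pKa1 + pKa2) / 2
pI = (2.63 + 9.36) / 2
pI = 5.995

5.995


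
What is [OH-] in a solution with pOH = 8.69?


[OH-] = 10^(-pOH)
[OH-] = 10^(-8.69)
[OH-] = 2.042e-09 M

2.042e-09 M


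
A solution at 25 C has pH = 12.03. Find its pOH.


pOH = 14 - pH
pOH = 14 - 12.03
pOH = 1.97

1.97


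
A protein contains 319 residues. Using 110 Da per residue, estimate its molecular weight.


MW = n_residues * 110 Da
MW = 319 * 110
MW = 35090 Da

35090 Da


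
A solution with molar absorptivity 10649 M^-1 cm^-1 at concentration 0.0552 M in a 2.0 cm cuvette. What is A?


A = epsilon * c * l
A = 10649 * 0.0552 * 2.0
A = 1175.6496

1175.6496


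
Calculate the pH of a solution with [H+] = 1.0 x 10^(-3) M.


pH = -log10([H+])
pH = -log10(1.0 x 10^(-3))
pH = 3.0

3.0


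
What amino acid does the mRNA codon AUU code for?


Standard genetic code lookup.
Codon AUU -> Ile

Ile


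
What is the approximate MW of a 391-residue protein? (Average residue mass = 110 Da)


MW = n_residues * 110 Da
MW = 391 * 110
MW = 43010 Da

43010 Da


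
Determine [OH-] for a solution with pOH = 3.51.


[OH-] = 10^(-pOH)
[OH-] = 10^(-3.51)
[OH-] = 3.090e-04 M

3.090e-04 M


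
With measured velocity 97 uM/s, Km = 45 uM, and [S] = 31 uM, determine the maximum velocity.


Vmax = v * (Km + [S]) / [S]
Vmax = 97 * (45 + 31) / 31
Vmax = 237.8065 uM/s

237.8065 uM/s


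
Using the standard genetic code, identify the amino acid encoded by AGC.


Standard genetic code lookup.
Codon AGC -> Ser

Ser


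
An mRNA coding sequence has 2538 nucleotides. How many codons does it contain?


codons = nucleotides / 3
codons = 2538 / 3 = 846

846


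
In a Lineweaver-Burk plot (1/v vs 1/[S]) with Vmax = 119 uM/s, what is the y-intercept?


y-intercept = 1/Vmax
= 1/119
= 0.0084 s/uM

0.0084 s/uM


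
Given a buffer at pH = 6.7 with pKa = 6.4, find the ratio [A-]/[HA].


[A-]/[HA] = 10^(pH - pKa)
= 10^(6.7 - 6.4)
= 1.9953

1.9953


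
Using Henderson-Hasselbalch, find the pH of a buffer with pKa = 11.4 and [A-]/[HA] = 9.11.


pH = pKa + log10([A-]/[HA])
pH = 11.4 + log10(9.11)
pH = 12.3595

12.3595


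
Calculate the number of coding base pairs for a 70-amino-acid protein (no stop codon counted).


Each amino acid = 1 codon = 3 bp
bp = 70 * 3 = 210 bp

210 bp


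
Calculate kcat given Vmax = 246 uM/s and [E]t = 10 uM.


kcat = Vmax / [E]t
kcat = 246 / 10
kcat = 24.6 s^-1

24.6 s^-1


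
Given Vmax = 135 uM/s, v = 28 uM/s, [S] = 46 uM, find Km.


Km = [S] * (Vmax - v) / v
Km = 46 * (135 - 28) / 28
Km = 175.7857 uM

175.7857 uM


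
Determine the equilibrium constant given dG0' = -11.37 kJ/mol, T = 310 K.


Keq = exp(-dG0 * 1000 / (R * T))
Keq = exp(-(-11.37) * 1000 / (8.314 * 310))
Keq = 82.395

82.395


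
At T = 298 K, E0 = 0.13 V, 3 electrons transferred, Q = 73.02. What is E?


E = E0 - (RT/nF) * ln(Q)
E = 0.13 - (8.314 * 298 / (3 * 96485)) * ln(73.02)
E = 0.0933 V

0.0933 V


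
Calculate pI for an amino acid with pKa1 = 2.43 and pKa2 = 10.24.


pI = (pKa1 + pKa2) / 2
pI = (2.43 + 10.24) / 2
pI = 6.335

6.335


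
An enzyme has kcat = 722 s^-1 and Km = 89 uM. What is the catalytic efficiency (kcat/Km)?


Catalytic efficiency = kcat / Km
= 722 / 89
= 8.1124 uM^-1*s^-1

8.1124 uM^-1*s^-1


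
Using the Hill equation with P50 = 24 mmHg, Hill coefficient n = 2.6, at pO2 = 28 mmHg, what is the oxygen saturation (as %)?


Y = pO2^n / (P50^n + pO2^n)
Y = 28^2.6 / (24^2.6 + 28^2.6)
Y = 59.89%

59.89%


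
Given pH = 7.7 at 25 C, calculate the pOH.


pOH = 14 - pH
pOH = 14 - 7.7
pOH = 6.3

6.3


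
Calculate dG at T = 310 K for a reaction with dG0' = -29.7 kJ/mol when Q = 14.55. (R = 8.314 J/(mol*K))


dG = dG0' + RT * ln(Q) / 1000
dG = -29.7 + 8.314 * 310 * ln(14.55) / 1000
dG = -22.7989 kJ/mol

-22.7989 kJ/mol


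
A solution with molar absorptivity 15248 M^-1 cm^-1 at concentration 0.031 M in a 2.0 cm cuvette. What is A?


A = epsilon * c * l
A = 15248 * 0.031 * 2.0
A = 945.376

945.376


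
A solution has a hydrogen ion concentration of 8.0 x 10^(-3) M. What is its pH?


pH = -log10([H+])
pH = -log10(8.0 x 10^(-3))
pH = 2.0969

2.0969


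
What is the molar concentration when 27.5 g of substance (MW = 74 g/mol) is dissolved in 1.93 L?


C = (mass / MW) / volume
C = (27.5 / 74) / 1.93
C = 0.1926 M

0.1926 M


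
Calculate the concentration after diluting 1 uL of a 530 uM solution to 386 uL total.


C2 = C1 * V1 / V2
C2 = 530 * 1 / 386
C2 = 1.3731 uM

1.3731 uM


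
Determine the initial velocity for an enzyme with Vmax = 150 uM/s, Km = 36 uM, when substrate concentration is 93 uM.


v = Vmax * [S] / (Km + [S])
v = 150 * 93 / (36 + 93)
v = 108.1395 uM/s

108.1395 uM/s


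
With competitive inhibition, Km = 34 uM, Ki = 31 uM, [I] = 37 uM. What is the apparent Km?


Km_app = Km * (1 + [I]/Ki)
Km_app = 34 * (1 + 37/31)
Km_app = 74.5806 uM

74.5806 uM


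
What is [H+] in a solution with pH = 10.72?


[H+] = 10^(-pH)
[H+] = 10^(-10.72)
[H+] = 1.905e-11 M

1.905e-11 M


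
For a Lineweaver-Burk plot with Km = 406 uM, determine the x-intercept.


x-intercept = -1/Km
= -1/406
= -0.0025 1/uM

-0.0025 1/uM


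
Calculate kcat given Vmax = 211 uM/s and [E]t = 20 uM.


kcat = Vmax / [E]t
kcat = 211 / 20
kcat = 10.55 s^-1

10.55 s^-1


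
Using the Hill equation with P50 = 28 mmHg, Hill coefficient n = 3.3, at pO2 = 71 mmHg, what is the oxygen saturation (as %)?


Y = pO2^n / (P50^n + pO2^n)
Y = 71^3.3 / (28^3.3 + 71^3.3)
Y = 95.57%

95.57%


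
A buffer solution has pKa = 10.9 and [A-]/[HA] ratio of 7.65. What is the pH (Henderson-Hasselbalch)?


pH = pKa + log10([A-]/[HA])
pH = 10.9 + log10(7.65)
pH = 11.7837

11.7837


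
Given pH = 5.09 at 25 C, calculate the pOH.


pOH = 14 - pH
pOH = 14 - 5.09
pOH = 8.91

8.91


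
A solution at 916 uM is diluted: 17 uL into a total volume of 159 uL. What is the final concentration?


C2 = C1 * V1 / V2
C2 = 916 * 17 / 159
C2 = 97.9371 uM

97.9371 uM


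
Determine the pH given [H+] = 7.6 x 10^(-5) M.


pH = -log10([H+])
pH = -log10(7.6 x 10^(-5))
pH = 4.1192

4.1192


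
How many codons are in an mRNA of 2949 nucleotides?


codons = nucleotides / 3
codons = 2949 / 3 = 983

983


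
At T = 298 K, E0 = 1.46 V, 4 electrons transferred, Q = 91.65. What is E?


E = E0 - (RT/nF) * ln(Q)
E = 1.46 - (8.314 * 298 / (4 * 96485)) * ln(91.65)
E = 1.431 V

1.431 V


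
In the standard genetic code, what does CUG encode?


Standard genetic code lookup.
Codon CUG -> Leu

Leu


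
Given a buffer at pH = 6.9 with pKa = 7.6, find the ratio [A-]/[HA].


[A-]/[HA] = 10^(pH - pKa)
= 10^(6.9 - 7.6)
= 0.1995

0.1995


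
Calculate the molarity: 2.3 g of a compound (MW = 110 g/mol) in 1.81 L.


C = (mass / MW) / volume
C = (2.3 / 110) / 1.81
C = 0.0116 M

0.0116 M


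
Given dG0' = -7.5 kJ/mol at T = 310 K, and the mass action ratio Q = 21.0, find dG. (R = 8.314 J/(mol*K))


dG = dG0' + RT * ln(Q) / 1000
dG = -7.5 + 8.314 * 310 * ln(21.0) / 1000
dG = 0.3468 kJ/mol

0.3468 kJ/mol


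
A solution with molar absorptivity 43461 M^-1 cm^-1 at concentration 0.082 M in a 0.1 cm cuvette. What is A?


A = epsilon * c * l
A = 43461 * 0.082 * 0.1
A = 356.3802

356.3802


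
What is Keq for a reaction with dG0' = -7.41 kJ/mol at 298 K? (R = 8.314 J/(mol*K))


Keq = exp(-dG0 * 1000 / (R * T))
Keq = exp(-(-7.41) * 1000 / (8.314 * 298))
Keq = 19.9022

19.9022


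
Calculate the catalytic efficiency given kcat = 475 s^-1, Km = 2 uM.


Catalytic efficiency = kcat / Km
= 475 / 2
= 237.5 uM^-1*s^-1

237.5 uM^-1*s^-1


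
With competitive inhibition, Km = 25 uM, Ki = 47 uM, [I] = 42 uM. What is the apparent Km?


Km_app = Km * (1 + [I]/Ki)
Km_app = 25 * (1 + 42/47)
Km_app = 47.3404 uM

47.3404 uM


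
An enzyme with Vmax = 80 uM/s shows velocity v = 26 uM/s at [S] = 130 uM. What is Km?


Km = [S] * (Vmax - v) / v
Km = 130 * (80 - 26) / 26
Km = 270.0 uM

270.0 uM


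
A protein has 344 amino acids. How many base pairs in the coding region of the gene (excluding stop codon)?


Each amino acid = 1 codon = 3 bp
bp = 344 * 3 = 1032 bp

1032 bp


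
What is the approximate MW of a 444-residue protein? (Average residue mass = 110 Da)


MW = n_residues * 110 Da
MW = 444 * 110
MW = 48840 Da

48840 Da


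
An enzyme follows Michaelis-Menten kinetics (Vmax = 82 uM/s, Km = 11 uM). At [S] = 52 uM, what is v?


v = Vmax * [S] / (Km + [S])
v = 82 * 52 / (11 + 52)
v = 67.6825 uM/s

67.6825 uM/s


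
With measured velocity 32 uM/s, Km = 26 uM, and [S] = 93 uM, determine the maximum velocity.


Vmax = v * (Km + [S]) / [S]
Vmax = 32 * (26 + 93) / 93
Vmax = 40.9462 uM/s

40.9462 uM/s


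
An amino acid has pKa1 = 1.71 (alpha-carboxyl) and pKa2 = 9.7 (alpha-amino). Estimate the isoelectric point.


pI = (pKa1 + pKa2) / 2
pI = (1.71 + 9.7) / 2
pI = 5.705

5.705


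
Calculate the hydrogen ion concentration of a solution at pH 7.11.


[H+] = 10^(-pH)
[H+] = 10^(-7.11)
[H+] = 7.762e-08 M

7.762e-08 M


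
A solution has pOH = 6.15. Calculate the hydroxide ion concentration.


[OH-] = 10^(-pOH)
[OH-] = 10^(-6.15)
[OH-] = 7.079e-07 M

7.079e-07 M


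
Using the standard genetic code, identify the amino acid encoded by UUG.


Standard genetic code lookup.
Codon UUG -> Leu

Leu


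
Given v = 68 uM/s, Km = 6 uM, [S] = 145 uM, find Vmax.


Vmax = v * (Km + [S]) / [S]
Vmax = 68 * (6 + 145) / 145
Vmax = 70.8138 uM/s

70.8138 uM/s


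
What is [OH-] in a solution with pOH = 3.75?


[OH-] = 10^(-pOH)
[OH-] = 10^(-3.75)
[OH-] = 1.778e-04 M

1.778e-04 M


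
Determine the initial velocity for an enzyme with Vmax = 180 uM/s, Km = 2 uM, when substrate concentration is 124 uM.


v = Vmax * [S] / (Km + [S])
v = 180 * 124 / (2 + 124)
v = 177.1429 uM/s

177.1429 uM/s


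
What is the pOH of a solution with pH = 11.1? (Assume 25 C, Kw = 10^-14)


pOH = 14 - pH
pOH = 14 - 11.1
pOH = 2.9

2.9


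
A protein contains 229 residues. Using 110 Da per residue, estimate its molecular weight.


MW = n_residues * 110 Da
MW = 229 * 110
MW = 25190 Da

25190 Da


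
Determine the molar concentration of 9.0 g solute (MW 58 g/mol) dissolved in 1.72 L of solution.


C = (mass / MW) / volume
C = (9.0 / 58) / 1.72
C = 0.0902 M

0.0902 M


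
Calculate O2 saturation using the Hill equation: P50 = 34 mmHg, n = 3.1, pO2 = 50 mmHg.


Y = pO2^n / (P50^n + pO2^n)
Y = 50^3.1 / (34^3.1 + 50^3.1)
Y = 76.77%

76.77%


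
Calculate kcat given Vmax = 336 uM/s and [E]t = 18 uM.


kcat = Vmax / [E]t
kcat = 336 / 18
kcat = 18.6667 s^-1

18.6667 s^-1


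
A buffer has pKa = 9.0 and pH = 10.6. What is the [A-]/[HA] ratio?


[A-]/[HA] = 10^(pH - pKa)
= 10^(10.6 - 9.0)
= 39.8107

39.8107


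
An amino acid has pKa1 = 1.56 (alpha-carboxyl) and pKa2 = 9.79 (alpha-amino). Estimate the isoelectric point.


pI = (pKa1 + pKa2) / 2
pI = (1.56 + 9.79) / 2
pI = 5.675

5.675


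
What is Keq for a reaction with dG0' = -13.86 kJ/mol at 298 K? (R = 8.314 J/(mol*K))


Keq = exp(-dG0 * 1000 / (R * T))
Keq = exp(-(-13.86) * 1000 / (8.314 * 298))
Keq = 268.8589

268.8589


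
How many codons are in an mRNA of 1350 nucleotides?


codons = nucleotides / 3
codons = 1350 / 3 = 450

450


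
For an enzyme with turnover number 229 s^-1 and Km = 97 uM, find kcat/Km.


Catalytic efficiency = kcat / Km
= 229 / 97
= 2.3608 uM^-1*s^-1

2.3608 uM^-1*s^-1


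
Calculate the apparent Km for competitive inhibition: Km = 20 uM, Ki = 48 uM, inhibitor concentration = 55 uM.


Km_app = Km * (1 + [I]/Ki)
Km_app = 20 * (1 + 55/48)
Km_app = 42.9167 uM

42.9167 uM


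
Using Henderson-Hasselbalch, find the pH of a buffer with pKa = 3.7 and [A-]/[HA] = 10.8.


pH = pKa + log10([A-]/[HA])
pH = 3.7 + log10(10.8)
pH = 4.7334

4.7334


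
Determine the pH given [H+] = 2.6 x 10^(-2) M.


pH = -log10([H+])
pH = -log10(2.6 x 10^(-2))
pH = 1.585

1.585


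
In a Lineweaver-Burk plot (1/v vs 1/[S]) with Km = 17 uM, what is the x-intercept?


x-intercept = -1/Km
= -1/17
= -0.0588 1/uM

-0.0588 1/uM


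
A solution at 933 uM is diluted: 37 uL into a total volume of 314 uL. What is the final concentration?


C2 = C1 * V1 / V2
C2 = 933 * 37 / 314
C2 = 109.9395 uM

109.9395 uM


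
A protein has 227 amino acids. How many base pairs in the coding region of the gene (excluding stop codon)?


Each amino acid = 1 codon = 3 bp
bp = 227 * 3 = 681 bp

681 bp


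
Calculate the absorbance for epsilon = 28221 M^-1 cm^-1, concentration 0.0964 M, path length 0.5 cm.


A = epsilon * c * l
A = 28221 * 0.0964 * 0.5
A = 1360.2522

1360.2522


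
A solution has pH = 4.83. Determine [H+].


[H+] = 10^(-pH)
[H+] = 10^(-4.83)
[H+] = 1.479e-05 M

1.479e-05 M


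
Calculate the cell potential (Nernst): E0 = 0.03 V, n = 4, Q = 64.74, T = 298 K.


E = E0 - (RT/nF) * ln(Q)
E = 0.03 - (8.314 * 298 / (4 * 96485)) * ln(64.74)
E = 0.0032 V

0.0032 V


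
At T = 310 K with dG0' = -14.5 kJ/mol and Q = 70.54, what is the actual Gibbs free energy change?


dG = dG0' + RT * ln(Q) / 1000
dG = -14.5 + 8.314 * 310 * ln(70.54) / 1000
dG = -3.5304 kJ/mol

-3.5304 kJ/mol


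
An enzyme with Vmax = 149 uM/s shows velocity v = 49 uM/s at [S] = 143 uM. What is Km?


Km = [S] * (Vmax - v) / v
Km = 143 * (149 - 49) / 49
Km = 291.8367 uM

291.8367 uM


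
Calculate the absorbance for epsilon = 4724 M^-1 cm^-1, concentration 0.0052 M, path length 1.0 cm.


A = epsilon * c * l
A = 4724 * 0.0052 * 1.0
A = 24.5648

24.5648


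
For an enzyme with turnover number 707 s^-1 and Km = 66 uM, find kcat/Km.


Catalytic efficiency = kcat / Km
= 707 / 66
= 10.7121 uM^-1*s^-1

10.7121 uM^-1*s^-1


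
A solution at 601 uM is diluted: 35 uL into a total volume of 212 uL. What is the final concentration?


C2 = C1 * V1 / V2
C2 = 601 * 35 / 212
C2 = 99.2217 uM

99.2217 uM


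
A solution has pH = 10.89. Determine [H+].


[H+] = 10^(-pH)
[H+] = 10^(-10.89)
[H+] = 1.288e-11 M

1.288e-11 M


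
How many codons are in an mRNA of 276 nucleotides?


codons = nucleotides / 3
codons = 276 / 3 = 92

92


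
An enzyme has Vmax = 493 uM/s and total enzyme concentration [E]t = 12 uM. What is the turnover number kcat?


kcat = Vmax / [E]t
kcat = 493 / 12
kcat = 41.0833 s^-1

41.0833 s^-1


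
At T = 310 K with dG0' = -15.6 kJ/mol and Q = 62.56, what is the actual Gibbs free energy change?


dG = dG0' + RT * ln(Q) / 1000
dG = -15.6 + 8.314 * 310 * ln(62.56) / 1000
dG = -4.9398 kJ/mol

-4.9398 kJ/mol


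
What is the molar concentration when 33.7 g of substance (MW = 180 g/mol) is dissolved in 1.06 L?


C = (mass / MW) / volume
C = (33.7 / 180) / 1.06
C = 0.1766 M

0.1766 M


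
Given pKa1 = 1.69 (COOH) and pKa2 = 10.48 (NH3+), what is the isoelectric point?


pI = (pKa1 + pKa2) / 2
pI = (1.69 + 10.48) / 2
pI = 6.085

6.085


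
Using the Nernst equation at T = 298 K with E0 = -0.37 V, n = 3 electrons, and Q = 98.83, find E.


E = E0 - (RT/nF) * ln(Q)
E = -0.37 - (8.314 * 298 / (3 * 96485)) * ln(98.83)
E = -0.4093 V

-0.4093 V


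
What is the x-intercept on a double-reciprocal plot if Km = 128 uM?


x-intercept = -1/Km
= -1/128
= -0.0078 1/uM

-0.0078 1/uM


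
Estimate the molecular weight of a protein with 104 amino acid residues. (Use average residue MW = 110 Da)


MW = n_residues * 110 Da
MW = 104 * 110
MW = 11440 Da

11440 Da


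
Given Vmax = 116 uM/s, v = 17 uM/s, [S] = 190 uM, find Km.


Km = [S] * (Vmax - v) / v
Km = 190 * (116 - 17) / 17
Km = 1106.4706 uM

1106.4706 uM


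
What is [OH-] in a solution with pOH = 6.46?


[OH-] = 10^(-pOH)
[OH-] = 10^(-6.46)
[OH-] = 3.467e-07 M

3.467e-07 M


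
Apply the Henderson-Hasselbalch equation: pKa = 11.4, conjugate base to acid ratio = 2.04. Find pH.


pH = pKa + log10([A-]/[HA])
pH = 11.4 + log10(2.04)
pH = 11.7096

11.7096


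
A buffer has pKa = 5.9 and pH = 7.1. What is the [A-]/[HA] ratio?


[A-]/[HA] = 10^(pH - pKa)
= 10^(7.1 - 5.9)
= 15.8489

15.8489


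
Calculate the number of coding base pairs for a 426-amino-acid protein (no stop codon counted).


Each amino acid = 1 codon = 3 bp
bp = 426 * 3 = 1278 bp

1278 bp


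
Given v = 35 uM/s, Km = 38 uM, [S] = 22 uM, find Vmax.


Vmax = v * (Km + [S]) / [S]
Vmax = 35 * (38 + 22) / 22
Vmax = 95.4545 uM/s

95.4545 uM/s


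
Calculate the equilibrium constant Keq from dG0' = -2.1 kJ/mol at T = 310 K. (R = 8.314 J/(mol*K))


Keq = exp(-dG0 * 1000 / (R * T))
Keq = exp(-(-2.1) * 1000 / (8.314 * 310))
Keq = 2.2587

2.2587


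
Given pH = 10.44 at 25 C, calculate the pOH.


pOH = 14 - pH
pOH = 14 - 10.44
pOH = 3.56

3.56


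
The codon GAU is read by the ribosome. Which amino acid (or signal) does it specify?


Standard genetic code lookup.
Codon GAU -> Asp

Asp


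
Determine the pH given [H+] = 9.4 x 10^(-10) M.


pH = -log10([H+])
pH = -log10(9.4 x 10^(-10))
pH = 9.0269

9.0269


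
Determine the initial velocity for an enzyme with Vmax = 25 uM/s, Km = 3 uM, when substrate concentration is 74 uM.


v = Vmax * [S] / (Km + [S])
v = 25 * 74 / (3 + 74)
v = 24.026 uM/s

24.026 uM/s


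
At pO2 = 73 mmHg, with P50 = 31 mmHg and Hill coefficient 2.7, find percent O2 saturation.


Y = pO2^n / (P50^n + pO2^n)
Y = 73^2.7 / (31^2.7 + 73^2.7)
Y = 90.99%

90.99%


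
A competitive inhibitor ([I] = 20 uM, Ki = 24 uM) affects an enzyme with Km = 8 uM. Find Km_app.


Km_app = Km * (1 + [I]/Ki)
Km_app = 8 * (1 + 20/24)
Km_app = 14.6667 uM

14.6667 uM


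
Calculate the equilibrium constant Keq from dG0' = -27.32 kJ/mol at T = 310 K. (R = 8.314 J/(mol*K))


Keq = exp(-dG0 * 1000 / (R * T))
Keq = exp(-(-27.32) * 1000 / (8.314 * 310))
Keq = 40137.8897

40137.8897


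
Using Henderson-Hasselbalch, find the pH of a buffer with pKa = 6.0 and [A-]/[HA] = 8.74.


pH = pKa + log10([A-]/[HA])
pH = 6.0 + log10(8.74)
pH = 6.9415

6.9415


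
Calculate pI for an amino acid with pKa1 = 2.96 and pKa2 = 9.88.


pI = (pKa1 + pKa2) / 2
pI = (2.96 + 9.88) / 2
pI = 6.42

6.42


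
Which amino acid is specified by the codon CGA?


Standard genetic code lookup.
Codon CGA -> Arg

Arg


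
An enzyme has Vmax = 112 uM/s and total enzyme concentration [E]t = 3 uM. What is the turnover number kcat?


kcat = Vmax / [E]t
kcat = 112 / 3
kcat = 37.3333 s^-1

37.3333 s^-1


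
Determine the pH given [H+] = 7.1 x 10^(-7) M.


pH = -log10([H+])
pH = -log10(7.1 x 10^(-7))
pH = 6.1487

6.1487


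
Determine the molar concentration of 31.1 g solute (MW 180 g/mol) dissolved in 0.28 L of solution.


C = (mass / MW) / volume
C = (31.1 / 180) / 0.28
C = 0.6171 M

0.6171 M


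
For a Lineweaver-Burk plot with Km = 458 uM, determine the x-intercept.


x-intercept = -1/Km
= -1/458
= -0.0022 1/uM

-0.0022 1/uM


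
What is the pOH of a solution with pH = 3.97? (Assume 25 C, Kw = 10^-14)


pOH = 14 - pH
pOH = 14 - 3.97
pOH = 10.03

10.03


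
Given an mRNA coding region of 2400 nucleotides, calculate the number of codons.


codons = nucleotides / 3
codons = 2400 / 3 = 800

800


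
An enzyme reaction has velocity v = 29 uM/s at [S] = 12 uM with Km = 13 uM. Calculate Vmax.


Vmax = v * (Km + [S]) / [S]
Vmax = 29 * (13 + 12) / 12
Vmax = 60.4167 uM/s

60.4167 uM/s


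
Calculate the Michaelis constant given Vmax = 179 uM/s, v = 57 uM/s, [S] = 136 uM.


Km = [S] * (Vmax - v) / v
Km = 136 * (179 - 57) / 57
Km = 291.0877 uM

291.0877 uM


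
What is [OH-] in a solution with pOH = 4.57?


[OH-] = 10^(-pOH)
[OH-] = 10^(-4.57)
[OH-] = 2.692e-05 M

2.692e-05 M


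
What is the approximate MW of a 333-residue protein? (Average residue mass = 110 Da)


MW = n_residues * 110 Da
MW = 333 * 110
MW = 36630 Da

36630 Da


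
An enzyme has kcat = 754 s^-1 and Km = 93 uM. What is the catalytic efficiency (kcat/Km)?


Catalytic efficiency = kcat / Km
= 754 / 93
= 8.1075 uM^-1*s^-1

8.1075 uM^-1*s^-1


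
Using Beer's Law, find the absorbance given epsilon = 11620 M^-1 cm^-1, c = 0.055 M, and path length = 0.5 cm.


A = epsilon * c * l
A = 11620 * 0.055 * 0.5
A = 319.55

319.55


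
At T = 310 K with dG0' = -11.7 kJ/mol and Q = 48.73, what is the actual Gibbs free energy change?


dG = dG0' + RT * ln(Q) / 1000
dG = -11.7 + 8.314 * 310 * ln(48.73) / 1000
dG = -1.6837 kJ/mol

-1.6837 kJ/mol


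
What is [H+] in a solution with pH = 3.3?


[H+] = 10^(-pH)
[H+] = 10^(-3.3)
[H+] = 5.012e-04 M

5.012e-04 M


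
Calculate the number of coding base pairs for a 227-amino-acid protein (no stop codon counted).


Each amino acid = 1 codon = 3 bp
bp = 227 * 3 = 681 bp

681 bp


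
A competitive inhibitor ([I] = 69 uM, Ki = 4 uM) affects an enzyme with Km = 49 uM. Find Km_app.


Km_app = Km * (1 + [I]/Ki)
Km_app = 49 * (1 + 69/4)
Km_app = 894.25 uM

894.25 uM


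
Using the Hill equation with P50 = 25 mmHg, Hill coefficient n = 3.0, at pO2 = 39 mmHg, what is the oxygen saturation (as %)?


Y = pO2^n / (P50^n + pO2^n)
Y = 39^3.0 / (25^3.0 + 39^3.0)
Y = 79.15%

79.15%


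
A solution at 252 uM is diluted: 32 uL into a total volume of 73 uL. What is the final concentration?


C2 = C1 * V1 / V2
C2 = 252 * 32 / 73
C2 = 110.4658 uM

110.4658 uM


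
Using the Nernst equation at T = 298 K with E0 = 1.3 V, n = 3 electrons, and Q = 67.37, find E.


E = E0 - (RT/nF) * ln(Q)
E = 1.3 - (8.314 * 298 / (3 * 96485)) * ln(67.37)
E = 1.264 V

1.264 V


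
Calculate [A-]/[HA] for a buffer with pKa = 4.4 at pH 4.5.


[A-]/[HA] = 10^(pH - pKa)
= 10^(4.5 - 4.4)
= 1.2589

1.2589


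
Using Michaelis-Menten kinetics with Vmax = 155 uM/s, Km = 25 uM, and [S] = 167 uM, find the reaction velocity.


v = Vmax * [S] / (Km + [S])
v = 155 * 167 / (25 + 167)
v = 134.8177 uM/s

134.8177 uM/s


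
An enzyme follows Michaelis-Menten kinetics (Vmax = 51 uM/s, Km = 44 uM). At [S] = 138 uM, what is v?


v = Vmax * [S] / (Km + [S])
v = 51 * 138 / (44 + 138)
v = 38.6703 uM/s

38.6703 uM/s


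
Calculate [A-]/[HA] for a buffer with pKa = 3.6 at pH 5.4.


[A-]/[HA] = 10^(pH - pKa)
= 10^(5.4 - 3.6)
= 63.0957

63.0957


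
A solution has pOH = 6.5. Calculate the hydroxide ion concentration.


[OH-] = 10^(-pOH)
[OH-] = 10^(-6.5)
[OH-] = 3.162e-07 M

3.162e-07 M


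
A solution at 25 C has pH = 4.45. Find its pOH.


pOH = 14 - pH
pOH = 14 - 4.45
pOH = 9.55

9.55


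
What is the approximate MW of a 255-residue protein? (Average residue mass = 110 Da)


MW = n_residues * 110 Da
MW = 255 * 110
MW = 28050 Da

28050 Da


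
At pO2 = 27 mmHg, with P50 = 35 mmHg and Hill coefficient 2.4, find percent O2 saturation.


Y = pO2^n / (P50^n + pO2^n)
Y = 27^2.4 / (35^2.4 + 27^2.4)
Y = 34.91%

34.91%


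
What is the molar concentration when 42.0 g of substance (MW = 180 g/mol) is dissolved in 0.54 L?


C = (mass / MW) / volume
C = (42.0 / 180) / 0.54
C = 0.4321 M

0.4321 M


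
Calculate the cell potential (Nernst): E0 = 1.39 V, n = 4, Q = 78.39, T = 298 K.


E = E0 - (RT/nF) * ln(Q)
E = 1.39 - (8.314 * 298 / (4 * 96485)) * ln(78.39)
E = 1.362 V

1.362 V


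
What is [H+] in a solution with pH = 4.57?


[H+] = 10^(-pH)
[H+] = 10^(-4.57)
[H+] = 2.692e-05 M

2.692e-05 M


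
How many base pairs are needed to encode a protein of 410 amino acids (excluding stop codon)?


Each amino acid = 1 codon = 3 bp
bp = 410 * 3 = 1230 bp

1230 bp


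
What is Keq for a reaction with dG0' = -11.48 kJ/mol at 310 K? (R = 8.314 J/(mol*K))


Keq = exp(-dG0 * 1000 / (R * T))
Keq = exp(-(-11.48) * 1000 / (8.314 * 310))
Keq = 85.9877

85.9877


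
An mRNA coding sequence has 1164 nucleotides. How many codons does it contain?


codons = nucleotides / 3
codons = 1164 / 3 = 388

388


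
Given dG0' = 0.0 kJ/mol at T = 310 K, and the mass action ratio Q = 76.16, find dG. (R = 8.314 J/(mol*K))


dG = dG0' + RT * ln(Q) / 1000
dG = 0.0 + 8.314 * 310 * ln(76.16) / 1000
dG = 11.1672 kJ/mol

11.1672 kJ/mol


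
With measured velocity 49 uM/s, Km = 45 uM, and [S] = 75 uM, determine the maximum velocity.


Vmax = v * (Km + [S]) / [S]
Vmax = 49 * (45 + 75) / 75
Vmax = 78.4 uM/s

78.4 uM/s


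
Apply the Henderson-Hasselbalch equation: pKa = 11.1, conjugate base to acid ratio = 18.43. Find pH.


pH = pKa + log10([A-]/[HA])
pH = 11.1 + log10(18.43)
pH = 12.3655

12.3655


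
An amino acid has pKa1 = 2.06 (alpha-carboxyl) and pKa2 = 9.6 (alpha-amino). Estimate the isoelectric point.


pI = (pKa1 + pKa2) / 2
pI = (2.06 + 9.6) / 2
pI = 5.83

5.83


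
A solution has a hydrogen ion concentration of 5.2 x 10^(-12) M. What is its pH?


pH = -log10([H+])
pH = -log10(5.2 x 10^(-12))
pH = 11.284

11.284


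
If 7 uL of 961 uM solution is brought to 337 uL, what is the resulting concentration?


C2 = C1 * V1 / V2
C2 = 961 * 7 / 337
C2 = 19.9614 uM

19.9614 uM


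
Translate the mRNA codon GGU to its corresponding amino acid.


Standard genetic code lookup.
Codon GGU -> Gly

Gly


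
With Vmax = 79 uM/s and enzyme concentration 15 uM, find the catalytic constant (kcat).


kcat = Vmax / [E]t
kcat = 79 / 15
kcat = 5.2667 s^-1

5.2667 s^-1


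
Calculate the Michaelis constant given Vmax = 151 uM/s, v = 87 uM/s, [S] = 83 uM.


Km = [S] * (Vmax - v) / v
Km = 83 * (151 - 87) / 87
Km = 61.0575 uM

61.0575 uM


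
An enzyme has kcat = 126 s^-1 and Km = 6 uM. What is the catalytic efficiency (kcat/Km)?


Catalytic efficiency = kcat / Km
= 126 / 6
= 21.0 uM^-1*s^-1

21.0 uM^-1*s^-1


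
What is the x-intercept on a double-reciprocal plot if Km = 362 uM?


x-intercept = -1/Km
= -1/362
= -0.0028 1/uM

-0.0028 1/uM


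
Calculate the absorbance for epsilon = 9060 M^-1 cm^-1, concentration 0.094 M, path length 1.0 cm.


A = epsilon * c * l
A = 9060 * 0.094 * 1.0
A = 851.64

851.64


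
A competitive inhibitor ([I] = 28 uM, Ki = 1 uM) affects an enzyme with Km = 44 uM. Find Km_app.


Km_app = Km * (1 + [I]/Ki)
Km_app = 44 * (1 + 28/1)
Km_app = 1276.0 uM

1276.0 uM


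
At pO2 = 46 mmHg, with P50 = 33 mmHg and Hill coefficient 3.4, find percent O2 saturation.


Y = pO2^n / (P50^n + pO2^n)
Y = 46^3.4 / (33^3.4 + 46^3.4)
Y = 75.57%

75.57%


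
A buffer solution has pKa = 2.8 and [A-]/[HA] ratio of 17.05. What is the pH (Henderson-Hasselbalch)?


pH = pKa + log10([A-]/[HA])
pH = 2.8 + log10(17.05)
pH = 4.0317

4.0317


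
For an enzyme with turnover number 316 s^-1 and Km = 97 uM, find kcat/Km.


Catalytic efficiency = kcat / Km
= 316 / 97
= 3.2577 uM^-1*s^-1

3.2577 uM^-1*s^-1


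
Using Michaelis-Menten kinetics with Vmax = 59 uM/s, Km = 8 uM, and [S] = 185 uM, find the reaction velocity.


v = Vmax * [S] / (Km + [S])
v = 59 * 185 / (8 + 185)
v = 56.5544 uM/s

56.5544 uM/s


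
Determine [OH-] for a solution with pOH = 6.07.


[OH-] = 10^(-pOH)
[OH-] = 10^(-6.07)
[OH-] = 8.511e-07 M

8.511e-07 M


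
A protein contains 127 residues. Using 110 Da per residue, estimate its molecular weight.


MW = n_residues * 110 Da
MW = 127 * 110
MW = 13970 Da

13970 Da


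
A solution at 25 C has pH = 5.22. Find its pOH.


pOH = 14 - pH
pOH = 14 - 5.22
pOH = 8.78

8.78


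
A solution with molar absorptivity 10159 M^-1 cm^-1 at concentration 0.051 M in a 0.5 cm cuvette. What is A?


A = epsilon * c * l
A = 10159 * 0.051 * 0.5
A = 259.0545

259.0545
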